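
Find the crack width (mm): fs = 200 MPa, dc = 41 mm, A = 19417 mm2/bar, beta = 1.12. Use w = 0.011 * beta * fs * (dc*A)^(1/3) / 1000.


w = 0.011 * beta * fs * (dc * A)^(1/3) / 1000
= 0.011 * 1.12 * 200 * (41 * 19417)^(1/3) / 1000
= 0.228 mm

0.228


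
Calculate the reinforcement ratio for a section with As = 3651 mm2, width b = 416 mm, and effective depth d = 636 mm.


rho = As / (b * d)
= 3651 / (416 * 636)
= 0.0138

0.0138


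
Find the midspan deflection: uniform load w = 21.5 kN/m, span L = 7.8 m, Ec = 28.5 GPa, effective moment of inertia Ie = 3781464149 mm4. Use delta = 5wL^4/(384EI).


Convert: L = 7.8 m = 7800 mm, Ec = 28.5 GPa = 28500 MPa
delta = 5 * 21.5 * 7800^4 / (384 * 28500 * 3781464149)
= 9.62 mm

9.62


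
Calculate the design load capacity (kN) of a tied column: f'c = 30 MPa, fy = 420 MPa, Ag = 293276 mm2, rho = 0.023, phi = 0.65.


Ast = rho * Ag = 0.023 * 293276 = 6745.348 mm2
phi*Pn = 0.65 * 0.80 * (0.85 * 30 * (293276 - 6745.348) + 420 * 6745.348) / 1000
= 5272.58 kN

5272.58


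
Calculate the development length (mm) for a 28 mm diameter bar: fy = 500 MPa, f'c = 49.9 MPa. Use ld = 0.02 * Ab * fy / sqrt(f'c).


Ab = pi * 28^2 / 4 = 615.752 mm2
ld = 0.02 * 615.752 * 500 / sqrt(49.9)
= 871.7 mm

871.7


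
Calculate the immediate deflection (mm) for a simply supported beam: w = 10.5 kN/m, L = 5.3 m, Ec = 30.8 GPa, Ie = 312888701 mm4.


Convert: L = 5.3 m = 5300 mm, Ec = 30.8 GPa = 30800 MPa
delta = 5 * 10.5 * 5300^4 / (384 * 30800 * 312888701)
= 11.19 mm

11.19


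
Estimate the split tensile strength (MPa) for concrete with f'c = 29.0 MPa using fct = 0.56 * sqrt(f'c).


fct = 0.56 * sqrt(29.0)
= 0.56 * 5.385
= 3.016 MPa

3.016


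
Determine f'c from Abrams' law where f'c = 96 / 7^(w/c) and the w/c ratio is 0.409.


f'c = 96 / 7^0.409
= 96 / 2.216
= 43.31 MPa

43.31


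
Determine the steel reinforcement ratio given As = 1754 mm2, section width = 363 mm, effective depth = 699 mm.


rho = As / (b * d)
= 1754 / (363 * 699)
= 0.0069

0.0069


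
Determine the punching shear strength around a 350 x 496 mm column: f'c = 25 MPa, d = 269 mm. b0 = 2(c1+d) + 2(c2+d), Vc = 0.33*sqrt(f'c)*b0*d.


b0 = 2*(350 + 269) + 2*(496 + 269) = 2768 mm
Vc = 0.33 * sqrt(25) * 2768 * 269 / 1000
= 1228.58 kN

1228.58


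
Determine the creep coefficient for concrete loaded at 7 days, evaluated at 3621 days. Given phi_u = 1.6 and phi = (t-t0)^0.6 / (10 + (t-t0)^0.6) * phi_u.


dt = 3621 - 7 = 3614
phi = 3614^0.6 / (10 + 3614^0.6) * 1.6
= 1.491

1.491


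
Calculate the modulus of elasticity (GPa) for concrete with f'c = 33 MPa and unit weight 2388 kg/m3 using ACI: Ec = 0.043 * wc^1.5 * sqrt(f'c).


Ec = 0.043 * 2388^1.5 * sqrt(33) / 1000
= 28.83 GPa

28.83


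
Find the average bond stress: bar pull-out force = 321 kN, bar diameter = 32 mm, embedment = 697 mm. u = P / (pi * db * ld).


u = P / (pi * db * ld)
= 321 * 1000 / (pi * 32 * 697)
= 4.581 MPa

4.581


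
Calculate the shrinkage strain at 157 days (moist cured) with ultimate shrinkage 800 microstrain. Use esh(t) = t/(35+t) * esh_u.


esh(157) = 157 / (35 + 157) * 800
= 157 / 192 * 800
= 654.2 microstrain

654.2


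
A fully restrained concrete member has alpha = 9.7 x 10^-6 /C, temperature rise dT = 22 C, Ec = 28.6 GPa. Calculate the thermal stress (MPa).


sigma = alpha * dT * Ec
= 9.7e-6 * 22 * 28.6 * 1000
= 6.103 MPa

6.103


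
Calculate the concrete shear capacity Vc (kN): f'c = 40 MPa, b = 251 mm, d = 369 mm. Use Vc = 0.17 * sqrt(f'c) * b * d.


Vc = 0.17 * sqrt(40) * 251 * 369 / 1000
= 99.58 kN

99.58


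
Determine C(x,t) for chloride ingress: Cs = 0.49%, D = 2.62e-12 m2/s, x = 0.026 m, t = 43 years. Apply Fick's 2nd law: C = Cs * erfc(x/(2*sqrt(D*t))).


t_seconds = 43 * 365.25 * 24 * 3600 = 1356976800.0 s
arg = 0.026 / (2 * sqrt(2.62e-12 * 1356976800.0))
= 0.218
erfc(0.218) = 0.7578
C = 0.49 * 0.7578 = 0.3713%

0.3713


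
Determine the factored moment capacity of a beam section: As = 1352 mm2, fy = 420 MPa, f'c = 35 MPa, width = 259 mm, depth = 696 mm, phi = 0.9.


a = As * fy / (0.85 * f'c * b)
= 1352 * 420 / (0.85 * 35 * 259)
= 73.6952 mm
Mn = As * fy * (d - a/2) / 10^6
= 374.2931 kN-m
phi*Mn = 0.9 * 374.2931 = 336.86 kN-m

336.86


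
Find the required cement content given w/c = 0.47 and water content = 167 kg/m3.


Cement = water / (w/c)
= 167 / 0.47
= 355.3 kg/m3

355.3


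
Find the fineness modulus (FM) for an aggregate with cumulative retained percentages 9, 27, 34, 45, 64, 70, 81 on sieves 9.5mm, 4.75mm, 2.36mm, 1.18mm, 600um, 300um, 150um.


FM = sum(cumulative % retained) / 100
= 330 / 100
= 3.3

3.3


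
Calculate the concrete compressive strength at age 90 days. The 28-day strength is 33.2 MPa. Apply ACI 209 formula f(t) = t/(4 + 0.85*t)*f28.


f(90) = 90 / (4 + 0.85 * 90) * 33.2
= 90 / 80.5 * 33.2
= 37.12 MPa

37.12


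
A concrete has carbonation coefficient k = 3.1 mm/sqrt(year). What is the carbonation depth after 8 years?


depth = k * sqrt(t)
= 3.1 * sqrt(8)
= 8.77 mm

8.77


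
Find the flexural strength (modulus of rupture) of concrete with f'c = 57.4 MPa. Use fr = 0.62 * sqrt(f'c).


fr = 0.62 * sqrt(57.4)
= 4.697 MPa

4.697


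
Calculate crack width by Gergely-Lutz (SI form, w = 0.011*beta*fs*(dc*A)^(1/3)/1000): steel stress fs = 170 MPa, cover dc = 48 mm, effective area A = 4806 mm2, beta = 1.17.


w = 0.011 * beta * fs * (dc * A)^(1/3) / 1000
= 0.011 * 1.17 * 170 * (48 * 4806)^(1/3) / 1000
= 0.134 mm

0.134


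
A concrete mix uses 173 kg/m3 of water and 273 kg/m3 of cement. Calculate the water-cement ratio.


w/c = water / cement
w/c = 173 / 273 = 0.634

0.634


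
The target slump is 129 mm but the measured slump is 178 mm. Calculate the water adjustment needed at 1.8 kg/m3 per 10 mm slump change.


Difference = 129 - 178 = -49 mm
Water adjustment = -49 * 1.8 / 10 = -8.8 kg/m3

-8.8


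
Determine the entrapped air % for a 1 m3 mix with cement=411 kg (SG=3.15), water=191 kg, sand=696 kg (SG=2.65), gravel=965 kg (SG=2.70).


Vol cement = 411 / (3.15 * 1000) = 0.130476 m3
Vol water = 191 / 1000 = 0.191 m3
Vol sand = 696 / (2.65 * 1000) = 0.262642 m3
Vol gravel = 965 / (2.70 * 1000) = 0.357407 m3
Total solid + water volume = 0.941525 m3
Air = (1 - 0.941525) * 100 = 5.85%

5.85


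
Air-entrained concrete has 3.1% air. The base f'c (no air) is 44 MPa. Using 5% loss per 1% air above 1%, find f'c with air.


Strength loss = (3.1 - 1) * 5 = 10.5%
f'c = 44 * (1 - 10.5/100)
= 39.38 MPa

39.38


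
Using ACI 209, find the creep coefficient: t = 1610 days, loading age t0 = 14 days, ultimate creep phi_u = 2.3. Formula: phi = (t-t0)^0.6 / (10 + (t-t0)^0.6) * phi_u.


dt = 1610 - 14 = 1596
phi = 1596^0.6 / (10 + 1596^0.6) * 2.3
= 2.054

2.054


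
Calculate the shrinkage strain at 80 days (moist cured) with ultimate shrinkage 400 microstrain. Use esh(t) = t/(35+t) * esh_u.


esh(80) = 80 / (35 + 80) * 400
= 80 / 115 * 400
= 278.3 microstrain

278.3


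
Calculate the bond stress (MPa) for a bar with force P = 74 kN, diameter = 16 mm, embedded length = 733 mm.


u = P / (pi * db * ld)
= 74 * 1000 / (pi * 16 * 733)
= 2.008 MPa

2.008


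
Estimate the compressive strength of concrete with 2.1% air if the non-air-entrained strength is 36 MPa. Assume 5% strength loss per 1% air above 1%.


Strength loss = (2.1 - 1) * 5 = 5.5%
f'c = 36 * (1 - 5.5/100)
= 34.02 MPa

34.02


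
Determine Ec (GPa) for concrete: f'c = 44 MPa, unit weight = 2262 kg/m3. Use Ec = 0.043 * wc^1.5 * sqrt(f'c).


Ec = 0.043 * 2262^1.5 * sqrt(44) / 1000
= 30.69 GPa

30.69


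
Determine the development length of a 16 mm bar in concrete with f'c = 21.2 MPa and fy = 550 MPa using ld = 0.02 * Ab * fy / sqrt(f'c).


Ab = pi * 16^2 / 4 = 201.062 mm2
ld = 0.02 * 201.062 * 550 / sqrt(21.2)
= 480.3 mm

480.3


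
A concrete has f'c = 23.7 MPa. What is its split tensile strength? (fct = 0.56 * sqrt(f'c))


fct = 0.56 * sqrt(23.7)
= 0.56 * 4.868
= 2.726 MPa

2.726


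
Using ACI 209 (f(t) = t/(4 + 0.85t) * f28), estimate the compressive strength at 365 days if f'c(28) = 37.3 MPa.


f(365) = 365 / (4 + 0.85 * 365) * 37.3
= 365 / 314.25 * 37.3
= 43.32 MPa

43.32


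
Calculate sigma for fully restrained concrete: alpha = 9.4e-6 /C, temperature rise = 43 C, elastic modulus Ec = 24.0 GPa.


sigma = alpha * dT * Ec
= 9.4e-6 * 43 * 24.0 * 1000
= 9.701 MPa

9.701


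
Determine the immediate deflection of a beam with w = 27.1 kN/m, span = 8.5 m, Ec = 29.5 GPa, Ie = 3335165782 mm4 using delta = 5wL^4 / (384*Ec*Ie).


Convert: L = 8.5 m = 8500 mm, Ec = 29.5 GPa = 29500 MPa
delta = 5 * 27.1 * 8500^4 / (384 * 29500 * 3335165782)
= 18.72 mm

18.72


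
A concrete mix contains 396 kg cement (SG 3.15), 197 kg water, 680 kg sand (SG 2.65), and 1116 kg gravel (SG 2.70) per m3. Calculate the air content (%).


Vol cement = 396 / (3.15 * 1000) = 0.125714 m3
Vol water = 197 / 1000 = 0.197 m3
Vol sand = 680 / (2.65 * 1000) = 0.256604 m3
Vol gravel = 1116 / (2.70 * 1000) = 0.413333 m3
Total solid + water volume = 0.992651 m3
Air = (1 - 0.992651) * 100 = 0.73%

0.73


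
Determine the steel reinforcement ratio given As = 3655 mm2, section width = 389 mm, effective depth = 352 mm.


rho = As / (b * d)
= 3655 / (389 * 352)
= 0.0267

0.0267


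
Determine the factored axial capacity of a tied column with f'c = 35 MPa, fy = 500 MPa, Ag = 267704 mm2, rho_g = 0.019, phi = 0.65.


Ast = rho * Ag = 0.019 * 267704 = 5086.376 mm2
phi*Pn = 0.65 * 0.80 * (0.85 * 35 * (267704 - 5086.376) + 500 * 5086.376) / 1000
= 5385.15 kN

5385.15


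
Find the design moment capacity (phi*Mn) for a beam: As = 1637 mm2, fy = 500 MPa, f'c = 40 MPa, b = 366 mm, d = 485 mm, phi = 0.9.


a = As * fy / (0.85 * f'c * b)
= 1637 * 500 / (0.85 * 40 * 366)
= 65.7747 mm
Mn = As * fy * (d - a/2) / 10^6
= 370.0542 kN-m
phi*Mn = 0.9 * 370.0542 = 333.05 kN-m

333.05


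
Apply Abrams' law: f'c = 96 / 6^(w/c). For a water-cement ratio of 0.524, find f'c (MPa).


f'c = 96 / 6^0.524
= 96 / 2.557
= 37.54 MPa

37.54


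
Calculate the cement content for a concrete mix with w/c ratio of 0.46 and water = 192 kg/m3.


Cement = water / (w/c)
= 192 / 0.46
= 417.4 kg/m3

417.4


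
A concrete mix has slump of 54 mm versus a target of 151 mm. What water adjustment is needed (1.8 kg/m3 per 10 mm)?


Difference = 151 - 54 = 97 mm
Water adjustment = 97 * 1.8 / 10 = 17.5 kg/m3

17.5


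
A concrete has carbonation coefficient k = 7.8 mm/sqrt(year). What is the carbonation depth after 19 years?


depth = k * sqrt(t)
= 7.8 * sqrt(19)
= 34.0 mm

34.0


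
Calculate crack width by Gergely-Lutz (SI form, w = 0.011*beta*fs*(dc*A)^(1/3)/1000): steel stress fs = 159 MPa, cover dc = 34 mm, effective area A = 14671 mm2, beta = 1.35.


w = 0.011 * beta * fs * (dc * A)^(1/3) / 1000
= 0.011 * 1.35 * 159 * (34 * 14671)^(1/3) / 1000
= 0.187 mm

0.187


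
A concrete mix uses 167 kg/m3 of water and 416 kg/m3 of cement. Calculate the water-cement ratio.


w/c = water / cement
w/c = 167 / 416 = 0.401

0.401


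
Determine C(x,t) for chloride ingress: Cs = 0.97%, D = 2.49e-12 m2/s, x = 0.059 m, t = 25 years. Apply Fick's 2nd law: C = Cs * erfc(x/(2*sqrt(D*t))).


t_seconds = 25 * 365.25 * 24 * 3600 = 788940000.0 s
arg = 0.059 / (2 * sqrt(2.49e-12 * 788940000.0))
= 0.6656
erfc(0.6656) = 0.3466
C = 0.97 * 0.3466 = 0.3362%

0.3362


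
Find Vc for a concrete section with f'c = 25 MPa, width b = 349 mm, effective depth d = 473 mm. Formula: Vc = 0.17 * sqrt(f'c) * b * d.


Vc = 0.17 * sqrt(25) * 349 * 473 / 1000
= 140.32 kN

140.32


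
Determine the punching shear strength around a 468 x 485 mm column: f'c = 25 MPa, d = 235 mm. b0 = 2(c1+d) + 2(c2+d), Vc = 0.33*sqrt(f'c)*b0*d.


b0 = 2*(468 + 235) + 2*(485 + 235) = 2846 mm
Vc = 0.33 * sqrt(25) * 2846 * 235 / 1000
= 1103.54 kN

1103.54


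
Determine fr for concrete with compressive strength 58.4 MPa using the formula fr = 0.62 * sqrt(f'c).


fr = 0.62 * sqrt(58.4)
= 4.738 MPa

4.738


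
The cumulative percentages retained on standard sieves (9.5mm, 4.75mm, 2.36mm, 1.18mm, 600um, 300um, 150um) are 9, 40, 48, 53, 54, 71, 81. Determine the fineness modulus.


FM = sum(cumulative % retained) / 100
= 356 / 100
= 3.56

3.56


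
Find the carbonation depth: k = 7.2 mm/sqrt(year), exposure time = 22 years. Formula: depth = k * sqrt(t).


depth = k * sqrt(t)
= 7.2 * sqrt(22)
= 33.77 mm

33.77


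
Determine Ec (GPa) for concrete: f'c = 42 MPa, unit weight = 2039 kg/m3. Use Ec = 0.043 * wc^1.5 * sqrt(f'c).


Ec = 0.043 * 2039^1.5 * sqrt(42) / 1000
= 25.66 GPa

25.66


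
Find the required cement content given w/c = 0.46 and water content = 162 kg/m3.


Cement = water / (w/c)
= 162 / 0.46
= 352.2 kg/m3

352.2


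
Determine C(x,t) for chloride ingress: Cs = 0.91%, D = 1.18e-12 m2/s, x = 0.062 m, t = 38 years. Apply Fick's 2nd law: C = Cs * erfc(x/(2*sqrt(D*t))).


t_seconds = 38 * 365.25 * 24 * 3600 = 1199188800.0 s
arg = 0.062 / (2 * sqrt(1.18e-12 * 1199188800.0))
= 0.8241
erfc(0.8241) = 0.2438
C = 0.91 * 0.2438 = 0.2219%

0.2219


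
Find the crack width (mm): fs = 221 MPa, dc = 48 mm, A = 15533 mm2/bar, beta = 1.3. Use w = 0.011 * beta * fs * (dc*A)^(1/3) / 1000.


w = 0.011 * beta * fs * (dc * A)^(1/3) / 1000
= 0.011 * 1.3 * 221 * (48 * 15533)^(1/3) / 1000
= 0.287 mm

0.287


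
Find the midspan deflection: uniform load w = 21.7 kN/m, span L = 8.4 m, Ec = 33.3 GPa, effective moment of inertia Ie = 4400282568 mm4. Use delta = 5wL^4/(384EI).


Convert: L = 8.4 m = 8400 mm, Ec = 33.3 GPa = 33300 MPa
delta = 5 * 21.7 * 8400^4 / (384 * 33300 * 4400282568)
= 9.6 mm

9.6


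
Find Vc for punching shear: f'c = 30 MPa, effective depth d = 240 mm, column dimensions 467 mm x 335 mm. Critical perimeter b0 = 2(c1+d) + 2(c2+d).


b0 = 2*(467 + 240) + 2*(335 + 240) = 2564 mm
Vc = 0.33 * sqrt(30) * 2564 * 240 / 1000
= 1112.25 kN

1112.25


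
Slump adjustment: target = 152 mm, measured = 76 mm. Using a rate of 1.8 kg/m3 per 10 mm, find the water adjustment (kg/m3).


Difference = 152 - 76 = 76 mm
Water adjustment = 76 * 1.8 / 10 = 13.7 kg/m3

13.7


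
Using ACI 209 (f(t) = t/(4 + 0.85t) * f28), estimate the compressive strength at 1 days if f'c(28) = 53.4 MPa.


f(1) = 1 / (4 + 0.85 * 1) * 53.4
= 1 / 4.85 * 53.4
= 11.01 MPa

11.01


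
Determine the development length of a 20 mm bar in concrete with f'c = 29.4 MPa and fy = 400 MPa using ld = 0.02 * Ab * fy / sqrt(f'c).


Ab = pi * 20^2 / 4 = 314.159 mm2
ld = 0.02 * 314.159 * 400 / sqrt(29.4)
= 463.5 mm

463.5


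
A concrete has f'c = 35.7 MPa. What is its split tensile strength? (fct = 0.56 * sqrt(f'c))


fct = 0.56 * sqrt(35.7)
= 0.56 * 5.975
= 3.346 MPa

3.346


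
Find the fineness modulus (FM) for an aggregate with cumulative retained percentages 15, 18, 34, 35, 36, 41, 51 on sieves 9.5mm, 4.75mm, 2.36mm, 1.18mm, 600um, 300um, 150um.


FM = sum(cumulative % retained) / 100
= 230 / 100
= 2.3

2.3


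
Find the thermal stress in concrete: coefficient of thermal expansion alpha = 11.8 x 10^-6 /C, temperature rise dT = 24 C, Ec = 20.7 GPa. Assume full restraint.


sigma = alpha * dT * Ec
= 11.8e-6 * 24 * 20.7 * 1000
= 5.862 MPa

5.862


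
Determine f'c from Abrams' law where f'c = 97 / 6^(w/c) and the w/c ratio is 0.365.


f'c = 97 / 6^0.365
= 97 / 1.923
= 50.44 MPa

50.44


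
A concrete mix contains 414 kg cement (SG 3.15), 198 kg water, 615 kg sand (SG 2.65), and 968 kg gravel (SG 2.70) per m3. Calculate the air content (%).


Vol cement = 414 / (3.15 * 1000) = 0.131429 m3
Vol water = 198 / 1000 = 0.198 m3
Vol sand = 615 / (2.65 * 1000) = 0.232075 m3
Vol gravel = 968 / (2.70 * 1000) = 0.358519 m3
Total solid + water volume = 0.920023 m3
Air = (1 - 0.920023) * 100 = 8.0%

8.0


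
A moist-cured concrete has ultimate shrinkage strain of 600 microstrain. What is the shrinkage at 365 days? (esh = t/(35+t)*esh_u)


esh(365) = 365 / (35 + 365) * 600
= 365 / 400 * 600
= 547.5 microstrain

547.5


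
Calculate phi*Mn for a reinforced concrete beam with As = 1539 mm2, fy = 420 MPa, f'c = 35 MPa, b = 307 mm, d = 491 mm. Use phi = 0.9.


a = As * fy / (0.85 * f'c * b)
= 1539 * 420 / (0.85 * 35 * 307)
= 70.7722 mm
Mn = As * fy * (d - a/2) / 10^6
= 294.4997 kN-m
phi*Mn = 0.9 * 294.4997 = 265.05 kN-m

265.05


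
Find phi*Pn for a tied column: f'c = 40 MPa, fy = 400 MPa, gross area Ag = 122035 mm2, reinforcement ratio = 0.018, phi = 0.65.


Ast = rho * Ag = 0.018 * 122035 = 2196.63 mm2
phi*Pn = 0.65 * 0.80 * (0.85 * 40 * (122035 - 2196.63) + 400 * 2196.63) / 1000
= 2575.64 kN

2575.64


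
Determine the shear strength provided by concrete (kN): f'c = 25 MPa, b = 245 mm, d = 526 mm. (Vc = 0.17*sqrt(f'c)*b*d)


Vc = 0.17 * sqrt(25) * 245 * 526 / 1000
= 109.54 kN

109.54


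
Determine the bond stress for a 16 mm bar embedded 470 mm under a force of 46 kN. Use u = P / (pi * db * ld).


u = P / (pi * db * ld)
= 46 * 1000 / (pi * 16 * 470)
= 1.947 MPa

1.947


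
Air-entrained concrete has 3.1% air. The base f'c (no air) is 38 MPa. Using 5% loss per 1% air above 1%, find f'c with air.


Strength loss = (3.1 - 1) * 5 = 10.5%
f'c = 38 * (1 - 10.5/100)
= 34.01 MPa

34.01


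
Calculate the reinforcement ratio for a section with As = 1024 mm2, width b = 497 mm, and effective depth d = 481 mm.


rho = As / (b * d)
= 1024 / (497 * 481)
= 0.0043

0.0043


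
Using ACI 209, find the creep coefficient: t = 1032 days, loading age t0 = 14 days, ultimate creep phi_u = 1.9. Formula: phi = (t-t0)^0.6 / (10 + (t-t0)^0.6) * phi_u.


dt = 1032 - 14 = 1018
phi = 1018^0.6 / (10 + 1018^0.6) * 1.9
= 1.642

1.642


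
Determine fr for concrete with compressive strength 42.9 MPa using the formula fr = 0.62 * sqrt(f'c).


fr = 0.62 * sqrt(42.9)
= 4.061 MPa

4.061


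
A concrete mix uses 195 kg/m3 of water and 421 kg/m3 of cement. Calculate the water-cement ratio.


w/c = water / cement
w/c = 195 / 421 = 0.463

0.463


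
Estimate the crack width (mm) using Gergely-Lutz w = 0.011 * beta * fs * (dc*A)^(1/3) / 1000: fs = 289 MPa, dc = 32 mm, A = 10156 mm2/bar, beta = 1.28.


w = 0.011 * beta * fs * (dc * A)^(1/3) / 1000
= 0.011 * 1.28 * 289 * (32 * 10156)^(1/3) / 1000
= 0.28 mm

0.28


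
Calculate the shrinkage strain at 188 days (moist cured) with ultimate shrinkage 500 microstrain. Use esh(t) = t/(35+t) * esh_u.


esh(188) = 188 / (35 + 188) * 500
= 188 / 223 * 500
= 421.5 microstrain

421.5


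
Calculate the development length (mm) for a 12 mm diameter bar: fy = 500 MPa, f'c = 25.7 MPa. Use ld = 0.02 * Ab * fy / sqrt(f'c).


Ab = pi * 12^2 / 4 = 113.097 mm2
ld = 0.02 * 113.097 * 500 / sqrt(25.7)
= 223.1 mm

223.1


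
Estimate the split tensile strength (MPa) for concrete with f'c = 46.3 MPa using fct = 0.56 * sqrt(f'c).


fct = 0.56 * sqrt(46.3)
= 0.56 * 6.804
= 3.81 MPa

3.81


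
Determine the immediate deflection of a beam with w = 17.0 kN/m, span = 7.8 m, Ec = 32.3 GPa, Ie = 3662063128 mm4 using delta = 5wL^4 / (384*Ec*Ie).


Convert: L = 7.8 m = 7800 mm, Ec = 32.3 GPa = 32300 MPa
delta = 5 * 17.0 * 7800^4 / (384 * 32300 * 3662063128)
= 6.93 mm

6.93


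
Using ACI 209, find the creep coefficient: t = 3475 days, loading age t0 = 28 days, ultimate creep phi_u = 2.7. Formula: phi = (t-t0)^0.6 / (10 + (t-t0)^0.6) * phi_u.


dt = 3475 - 28 = 3447
phi = 3447^0.6 / (10 + 3447^0.6) * 2.7
= 2.511

2.511


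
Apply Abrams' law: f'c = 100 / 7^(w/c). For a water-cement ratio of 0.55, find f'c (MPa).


f'c = 100 / 7^0.55
= 100 / 2.916
= 34.29 MPa

34.29


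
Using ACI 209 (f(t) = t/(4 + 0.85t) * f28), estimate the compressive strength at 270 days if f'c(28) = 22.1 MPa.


f(270) = 270 / (4 + 0.85 * 270) * 22.1
= 270 / 233.5 * 22.1
= 25.55 MPa

25.55


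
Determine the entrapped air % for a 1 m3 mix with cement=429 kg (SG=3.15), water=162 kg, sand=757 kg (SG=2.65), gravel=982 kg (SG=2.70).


Vol cement = 429 / (3.15 * 1000) = 0.13619 m3
Vol water = 162 / 1000 = 0.162 m3
Vol sand = 757 / (2.65 * 1000) = 0.28566 m3
Vol gravel = 982 / (2.70 * 1000) = 0.363704 m3
Total solid + water volume = 0.947555 m3
Air = (1 - 0.947555) * 100 = 5.24%

5.24


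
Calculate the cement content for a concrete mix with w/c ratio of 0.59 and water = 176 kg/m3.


Cement = water / (w/c)
= 176 / 0.59
= 298.3 kg/m3

298.3


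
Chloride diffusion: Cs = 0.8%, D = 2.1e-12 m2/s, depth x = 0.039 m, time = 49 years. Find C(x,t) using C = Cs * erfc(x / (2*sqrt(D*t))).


t_seconds = 49 * 365.25 * 24 * 3600 = 1546322400.0 s
arg = 0.039 / (2 * sqrt(2.1e-12 * 1546322400.0))
= 0.3422
erfc(0.3422) = 0.6284
C = 0.8 * 0.6284 = 0.5027%

0.5027


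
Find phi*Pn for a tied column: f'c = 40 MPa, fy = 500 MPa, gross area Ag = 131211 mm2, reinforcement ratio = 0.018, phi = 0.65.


Ast = rho * Ag = 0.018 * 131211 = 2361.798 mm2
phi*Pn = 0.65 * 0.80 * (0.85 * 40 * (131211 - 2361.798) + 500 * 2361.798) / 1000
= 2892.12 kN

2892.12


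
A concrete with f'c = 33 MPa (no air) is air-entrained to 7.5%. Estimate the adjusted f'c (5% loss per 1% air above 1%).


Strength loss = (7.5 - 1) * 5 = 32.5%
f'c = 33 * (1 - 32.5/100)
= 22.28 MPa

22.28


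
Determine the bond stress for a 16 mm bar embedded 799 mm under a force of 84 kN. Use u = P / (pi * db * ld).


u = P / (pi * db * ld)
= 84 * 1000 / (pi * 16 * 799)
= 2.092 MPa

2.092


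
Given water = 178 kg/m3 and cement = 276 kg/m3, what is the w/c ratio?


w/c = water / cement
w/c = 178 / 276 = 0.645

0.645


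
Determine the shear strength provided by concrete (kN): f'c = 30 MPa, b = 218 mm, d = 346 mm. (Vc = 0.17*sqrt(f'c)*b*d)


Vc = 0.17 * sqrt(30) * 218 * 346 / 1000
= 70.23 kN

70.23


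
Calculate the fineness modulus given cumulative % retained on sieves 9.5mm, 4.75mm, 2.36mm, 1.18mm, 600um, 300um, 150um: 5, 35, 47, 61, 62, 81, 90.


FM = sum(cumulative % retained) / 100
= 381 / 100
= 3.81

3.81


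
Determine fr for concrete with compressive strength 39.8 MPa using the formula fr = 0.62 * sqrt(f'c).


fr = 0.62 * sqrt(39.8)
= 3.911 MPa

3.911


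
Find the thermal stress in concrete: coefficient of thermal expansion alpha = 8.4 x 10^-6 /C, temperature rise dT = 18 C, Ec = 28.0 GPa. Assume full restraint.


sigma = alpha * dT * Ec
= 8.4e-6 * 18 * 28.0 * 1000
= 4.234 MPa

4.234


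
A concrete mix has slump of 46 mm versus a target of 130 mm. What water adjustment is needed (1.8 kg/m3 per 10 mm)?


Difference = 130 - 46 = 84 mm
Water adjustment = 84 * 1.8 / 10 = 15.1 kg/m3

15.1


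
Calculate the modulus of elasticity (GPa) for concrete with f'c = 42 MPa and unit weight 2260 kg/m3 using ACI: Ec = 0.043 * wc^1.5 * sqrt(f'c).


Ec = 0.043 * 2260^1.5 * sqrt(42) / 1000
= 29.94 GPa

29.94


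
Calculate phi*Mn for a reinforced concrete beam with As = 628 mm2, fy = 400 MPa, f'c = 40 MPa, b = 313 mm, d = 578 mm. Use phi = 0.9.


a = As * fy / (0.85 * f'c * b)
= 628 * 400 / (0.85 * 40 * 313)
= 23.6046 mm
Mn = As * fy * (d - a/2) / 10^6
= 142.2289 kN-m
phi*Mn = 0.9 * 142.2289 = 128.01 kN-m

128.01


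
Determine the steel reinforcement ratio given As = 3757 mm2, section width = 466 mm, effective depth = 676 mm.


rho = As / (b * d)
= 3757 / (466 * 676)
= 0.0119

0.0119


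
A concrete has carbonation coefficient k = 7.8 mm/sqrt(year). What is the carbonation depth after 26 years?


depth = k * sqrt(t)
= 7.8 * sqrt(26)
= 39.77 mm

39.77


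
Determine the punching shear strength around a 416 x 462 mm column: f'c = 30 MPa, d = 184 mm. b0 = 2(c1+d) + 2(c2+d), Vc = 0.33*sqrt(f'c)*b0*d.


b0 = 2*(416 + 184) + 2*(462 + 184) = 2492 mm
Vc = 0.33 * sqrt(30) * 2492 * 184 / 1000
= 828.78 kN

828.78


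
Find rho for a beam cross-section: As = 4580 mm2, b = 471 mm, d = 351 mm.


rho = As / (b * d)
= 4580 / (471 * 351)
= 0.0277

0.0277


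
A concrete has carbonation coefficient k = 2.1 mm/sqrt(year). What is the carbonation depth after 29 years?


depth = k * sqrt(t)
= 2.1 * sqrt(29)
= 11.31 mm

11.31


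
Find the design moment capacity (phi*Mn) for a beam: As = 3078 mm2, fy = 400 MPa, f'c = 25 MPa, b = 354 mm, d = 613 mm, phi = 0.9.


a = As * fy / (0.85 * f'c * b)
= 3078 * 400 / (0.85 * 25 * 354)
= 163.669 mm
Mn = As * fy * (d - a/2) / 10^6
= 653.971 kN-m
phi*Mn = 0.9 * 653.971 = 588.57 kN-m

588.57


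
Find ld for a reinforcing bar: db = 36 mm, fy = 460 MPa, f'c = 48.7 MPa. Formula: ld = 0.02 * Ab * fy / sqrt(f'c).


Ab = pi * 36^2 / 4 = 1017.876 mm2
ld = 0.02 * 1017.876 * 460 / sqrt(48.7)
= 1341.9 mm

1341.9


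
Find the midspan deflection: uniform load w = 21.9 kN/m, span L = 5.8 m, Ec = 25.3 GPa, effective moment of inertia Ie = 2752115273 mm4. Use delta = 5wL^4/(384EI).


Convert: L = 5.8 m = 5800 mm, Ec = 25.3 GPa = 25300 MPa
delta = 5 * 21.9 * 5800^4 / (384 * 25300 * 2752115273)
= 4.63 mm

4.63


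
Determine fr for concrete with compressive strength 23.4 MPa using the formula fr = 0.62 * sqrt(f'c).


fr = 0.62 * sqrt(23.4)
= 2.999 MPa

2.999


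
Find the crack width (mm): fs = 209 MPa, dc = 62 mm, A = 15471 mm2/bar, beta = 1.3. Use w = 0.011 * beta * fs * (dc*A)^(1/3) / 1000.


w = 0.011 * beta * fs * (dc * A)^(1/3) / 1000
= 0.011 * 1.3 * 209 * (62 * 15471)^(1/3) / 1000
= 0.295 mm

0.295


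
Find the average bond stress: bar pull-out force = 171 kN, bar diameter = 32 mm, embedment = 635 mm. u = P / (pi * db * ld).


u = P / (pi * db * ld)
= 171 * 1000 / (pi * 32 * 635)
= 2.679 MPa

2.679


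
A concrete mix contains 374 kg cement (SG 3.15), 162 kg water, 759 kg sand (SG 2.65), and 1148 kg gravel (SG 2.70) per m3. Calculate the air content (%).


Vol cement = 374 / (3.15 * 1000) = 0.11873 m3
Vol water = 162 / 1000 = 0.162 m3
Vol sand = 759 / (2.65 * 1000) = 0.286415 m3
Vol gravel = 1148 / (2.70 * 1000) = 0.425185 m3
Total solid + water volume = 0.99233 m3
Air = (1 - 0.99233) * 100 = 0.77%

0.77


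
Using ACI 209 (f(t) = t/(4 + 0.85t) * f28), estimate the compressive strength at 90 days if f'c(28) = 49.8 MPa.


f(90) = 90 / (4 + 0.85 * 90) * 49.8
= 90 / 80.5 * 49.8
= 55.68 MPa

55.68


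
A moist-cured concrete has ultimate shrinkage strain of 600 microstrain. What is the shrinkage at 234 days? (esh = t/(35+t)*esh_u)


esh(234) = 234 / (35 + 234) * 600
= 234 / 269 * 600
= 521.9 microstrain

521.9


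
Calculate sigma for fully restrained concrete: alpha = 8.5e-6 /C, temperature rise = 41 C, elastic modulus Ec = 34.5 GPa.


sigma = alpha * dT * Ec
= 8.5e-6 * 41 * 34.5 * 1000
= 12.023 MPa

12.023


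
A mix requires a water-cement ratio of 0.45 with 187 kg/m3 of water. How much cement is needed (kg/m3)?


Cement = water / (w/c)
= 187 / 0.45
= 415.6 kg/m3

415.6


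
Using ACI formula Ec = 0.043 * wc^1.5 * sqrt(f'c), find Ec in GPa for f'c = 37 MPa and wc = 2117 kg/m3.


Ec = 0.043 * 2117^1.5 * sqrt(37) / 1000
= 25.48 GPa

25.48


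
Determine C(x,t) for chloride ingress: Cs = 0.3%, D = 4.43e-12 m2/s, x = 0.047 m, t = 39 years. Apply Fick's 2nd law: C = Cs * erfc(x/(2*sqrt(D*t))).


t_seconds = 39 * 365.25 * 24 * 3600 = 1230746400.0 s
arg = 0.047 / (2 * sqrt(4.43e-12 * 1230746400.0))
= 0.3183
erfc(0.3183) = 0.6526
C = 0.3 * 0.6526 = 0.1958%

0.1958


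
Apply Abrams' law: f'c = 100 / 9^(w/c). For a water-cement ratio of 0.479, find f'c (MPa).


f'c = 100 / 9^0.479
= 100 / 2.865
= 34.91 MPa

34.91


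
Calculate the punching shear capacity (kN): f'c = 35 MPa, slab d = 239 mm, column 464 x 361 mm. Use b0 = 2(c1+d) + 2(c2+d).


b0 = 2*(464 + 239) + 2*(361 + 239) = 2606 mm
Vc = 0.33 * sqrt(35) * 2606 * 239 / 1000
= 1215.96 kN

1215.96


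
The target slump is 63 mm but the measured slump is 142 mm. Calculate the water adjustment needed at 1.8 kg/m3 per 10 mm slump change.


Difference = 63 - 142 = -79 mm
Water adjustment = -79 * 1.8 / 10 = -14.2 kg/m3

-14.2


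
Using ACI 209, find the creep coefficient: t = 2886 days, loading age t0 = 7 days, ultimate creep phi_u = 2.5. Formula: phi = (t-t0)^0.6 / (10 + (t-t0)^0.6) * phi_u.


dt = 2886 - 7 = 2879
phi = 2879^0.6 / (10 + 2879^0.6) * 2.5
= 2.306

2.306


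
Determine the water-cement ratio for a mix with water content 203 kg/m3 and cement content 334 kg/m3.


w/c = water / cement
w/c = 203 / 334 = 0.608

0.608


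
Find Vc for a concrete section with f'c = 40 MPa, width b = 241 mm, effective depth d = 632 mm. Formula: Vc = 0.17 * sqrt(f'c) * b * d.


Vc = 0.17 * sqrt(40) * 241 * 632 / 1000
= 163.76 kN

163.76


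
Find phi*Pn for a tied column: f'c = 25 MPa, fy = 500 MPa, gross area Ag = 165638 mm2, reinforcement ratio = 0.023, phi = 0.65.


Ast = rho * Ag = 0.023 * 165638 = 3809.674 mm2
phi*Pn = 0.65 * 0.80 * (0.85 * 25 * (165638 - 3809.674) + 500 * 3809.674) / 1000
= 2778.72 kN

2778.72


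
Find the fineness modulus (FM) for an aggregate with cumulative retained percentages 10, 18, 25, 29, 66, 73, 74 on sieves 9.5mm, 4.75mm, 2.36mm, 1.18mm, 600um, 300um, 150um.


FM = sum(cumulative % retained) / 100
= 295 / 100
= 2.95

2.95


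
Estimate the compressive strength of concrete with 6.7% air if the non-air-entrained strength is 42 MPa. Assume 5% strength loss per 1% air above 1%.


Strength loss = (6.7 - 1) * 5 = 28.5%
f'c = 42 * (1 - 28.5/100)
= 30.03 MPa

30.03


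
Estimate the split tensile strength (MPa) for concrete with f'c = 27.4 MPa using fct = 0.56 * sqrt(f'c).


fct = 0.56 * sqrt(27.4)
= 0.56 * 5.235
= 2.931 MPa

2.931


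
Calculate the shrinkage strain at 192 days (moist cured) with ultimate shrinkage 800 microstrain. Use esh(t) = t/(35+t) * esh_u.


esh(192) = 192 / (35 + 192) * 800
= 192 / 227 * 800
= 676.7 microstrain

676.7


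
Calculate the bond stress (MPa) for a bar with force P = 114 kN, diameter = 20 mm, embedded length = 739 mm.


u = P / (pi * db * ld)
= 114 * 1000 / (pi * 20 * 739)
= 2.455 MPa

2.455


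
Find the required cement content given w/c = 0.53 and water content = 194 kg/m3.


Cement = water / (w/c)
= 194 / 0.53
= 366.0 kg/m3

366.0


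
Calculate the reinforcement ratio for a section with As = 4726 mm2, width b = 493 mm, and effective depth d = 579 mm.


rho = As / (b * d)
= 4726 / (493 * 579)
= 0.0166

0.0166


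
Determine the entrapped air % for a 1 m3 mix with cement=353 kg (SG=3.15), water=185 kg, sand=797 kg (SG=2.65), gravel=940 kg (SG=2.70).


Vol cement = 353 / (3.15 * 1000) = 0.112063 m3
Vol water = 185 / 1000 = 0.185 m3
Vol sand = 797 / (2.65 * 1000) = 0.300755 m3
Vol gravel = 940 / (2.70 * 1000) = 0.348148 m3
Total solid + water volume = 0.945966 m3
Air = (1 - 0.945966) * 100 = 5.4%

5.4


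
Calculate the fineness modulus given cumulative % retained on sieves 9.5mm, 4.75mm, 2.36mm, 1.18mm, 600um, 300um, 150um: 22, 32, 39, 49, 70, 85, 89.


FM = sum(cumulative % retained) / 100
= 386 / 100
= 3.86

3.86


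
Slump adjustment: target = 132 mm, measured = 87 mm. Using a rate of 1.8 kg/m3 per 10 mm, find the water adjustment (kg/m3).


Difference = 132 - 87 = 45 mm
Water adjustment = 45 * 1.8 / 10 = 8.1 kg/m3

8.1


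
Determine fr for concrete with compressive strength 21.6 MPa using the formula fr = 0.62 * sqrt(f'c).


fr = 0.62 * sqrt(21.6)
= 2.881 MPa

2.881


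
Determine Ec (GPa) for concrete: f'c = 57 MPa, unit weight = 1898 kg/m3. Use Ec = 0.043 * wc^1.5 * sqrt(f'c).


Ec = 0.043 * 1898^1.5 * sqrt(57) / 1000
= 26.84 GPa

26.84


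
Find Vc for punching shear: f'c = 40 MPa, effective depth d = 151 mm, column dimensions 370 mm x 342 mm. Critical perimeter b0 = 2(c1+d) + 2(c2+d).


b0 = 2*(370 + 151) + 2*(342 + 151) = 2028 mm
Vc = 0.33 * sqrt(40) * 2028 * 151 / 1000
= 639.13 kN

639.13


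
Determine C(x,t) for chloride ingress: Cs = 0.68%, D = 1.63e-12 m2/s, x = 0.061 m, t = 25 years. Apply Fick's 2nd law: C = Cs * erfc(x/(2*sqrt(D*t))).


t_seconds = 25 * 365.25 * 24 * 3600 = 788940000.0 s
arg = 0.061 / (2 * sqrt(1.63e-12 * 788940000.0))
= 0.8505
erfc(0.8505) = 0.229
C = 0.68 * 0.229 = 0.1558%

0.1558


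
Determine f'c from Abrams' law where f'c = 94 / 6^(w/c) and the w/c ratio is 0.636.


f'c = 94 / 6^0.636
= 94 / 3.125
= 30.08 MPa

30.08


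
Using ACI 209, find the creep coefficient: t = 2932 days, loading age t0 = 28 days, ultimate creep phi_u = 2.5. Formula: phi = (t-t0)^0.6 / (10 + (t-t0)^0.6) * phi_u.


dt = 2932 - 28 = 2904
phi = 2904^0.6 / (10 + 2904^0.6) * 2.5
= 2.307

2.307


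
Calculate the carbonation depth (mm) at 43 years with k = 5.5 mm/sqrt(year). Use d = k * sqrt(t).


depth = k * sqrt(t)
= 5.5 * sqrt(43)
= 36.07 mm

36.07


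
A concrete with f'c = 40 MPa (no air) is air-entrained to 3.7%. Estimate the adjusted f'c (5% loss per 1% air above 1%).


Strength loss = (3.7 - 1) * 5 = 13.5%
f'c = 40 * (1 - 13.5/100)
= 34.6 MPa

34.6


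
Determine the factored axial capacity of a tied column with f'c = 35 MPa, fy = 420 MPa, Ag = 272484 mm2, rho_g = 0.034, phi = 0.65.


Ast = rho * Ag = 0.034 * 272484 = 9264.456 mm2
phi*Pn = 0.65 * 0.80 * (0.85 * 35 * (272484 - 9264.456) + 420 * 9264.456) / 1000
= 6095.36 kN

6095.36


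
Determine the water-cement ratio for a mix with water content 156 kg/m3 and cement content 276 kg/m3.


w/c = water / cement
w/c = 156 / 276 = 0.565

0.565


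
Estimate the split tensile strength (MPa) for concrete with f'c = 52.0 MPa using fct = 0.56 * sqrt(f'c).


fct = 0.56 * sqrt(52.0)
= 0.56 * 7.211
= 4.038 MPa

4.038


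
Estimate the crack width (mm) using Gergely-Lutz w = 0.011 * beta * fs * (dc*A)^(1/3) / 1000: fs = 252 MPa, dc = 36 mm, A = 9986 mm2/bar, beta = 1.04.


w = 0.011 * beta * fs * (dc * A)^(1/3) / 1000
= 0.011 * 1.04 * 252 * (36 * 9986)^(1/3) / 1000
= 0.205 mm

0.205


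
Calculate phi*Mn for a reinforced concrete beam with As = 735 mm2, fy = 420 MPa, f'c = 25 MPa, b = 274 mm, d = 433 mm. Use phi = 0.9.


a = As * fy / (0.85 * f'c * b)
= 735 * 420 / (0.85 * 25 * 274)
= 53.0185 mm
Mn = As * fy * (d - a/2) / 10^6
= 125.4837 kN-m
phi*Mn = 0.9 * 125.4837 = 112.94 kN-m

112.94


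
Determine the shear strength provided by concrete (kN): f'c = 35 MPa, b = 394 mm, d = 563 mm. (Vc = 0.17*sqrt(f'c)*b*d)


Vc = 0.17 * sqrt(35) * 394 * 563 / 1000
= 223.09 kN

223.09


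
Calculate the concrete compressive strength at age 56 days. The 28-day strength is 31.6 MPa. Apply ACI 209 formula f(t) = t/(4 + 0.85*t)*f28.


f(56) = 56 / (4 + 0.85 * 56) * 31.6
= 56 / 51.6 * 31.6
= 34.29 MPa

34.29


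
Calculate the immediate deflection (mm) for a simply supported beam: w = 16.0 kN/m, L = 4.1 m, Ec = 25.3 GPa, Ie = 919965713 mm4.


Convert: L = 4.1 m = 4100 mm, Ec = 25.3 GPa = 25300 MPa
delta = 5 * 16.0 * 4100^4 / (384 * 25300 * 919965713)
= 2.53 mm

2.53


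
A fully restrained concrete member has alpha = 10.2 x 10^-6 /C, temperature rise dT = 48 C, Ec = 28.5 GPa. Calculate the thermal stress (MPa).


sigma = alpha * dT * Ec
= 10.2e-6 * 48 * 28.5 * 1000
= 13.954 MPa

13.954


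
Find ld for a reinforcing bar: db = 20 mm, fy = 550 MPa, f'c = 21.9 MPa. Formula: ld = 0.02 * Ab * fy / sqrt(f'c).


Ab = pi * 20^2 / 4 = 314.159 mm2
ld = 0.02 * 314.159 * 550 / sqrt(21.9)
= 738.4 mm

738.4


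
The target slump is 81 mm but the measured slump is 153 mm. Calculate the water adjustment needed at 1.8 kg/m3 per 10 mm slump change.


Difference = 81 - 153 = -72 mm
Water adjustment = -72 * 1.8 / 10 = -13.0 kg/m3

-13.0


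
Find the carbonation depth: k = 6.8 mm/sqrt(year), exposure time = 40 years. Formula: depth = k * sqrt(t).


depth = k * sqrt(t)
= 6.8 * sqrt(40)
= 43.01 mm

43.01


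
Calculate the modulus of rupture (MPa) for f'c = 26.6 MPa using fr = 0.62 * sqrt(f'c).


fr = 0.62 * sqrt(26.6)
= 3.198 MPa

3.198


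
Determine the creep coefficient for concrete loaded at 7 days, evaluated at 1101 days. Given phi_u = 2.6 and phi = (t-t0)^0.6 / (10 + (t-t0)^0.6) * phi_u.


dt = 1101 - 7 = 1094
phi = 1094^0.6 / (10 + 1094^0.6) * 2.6
= 2.261

2.261


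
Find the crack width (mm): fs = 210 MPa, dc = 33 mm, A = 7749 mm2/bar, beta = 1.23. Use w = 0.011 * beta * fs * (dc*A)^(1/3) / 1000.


w = 0.011 * beta * fs * (dc * A)^(1/3) / 1000
= 0.011 * 1.23 * 210 * (33 * 7749)^(1/3) / 1000
= 0.18 mm

0.18


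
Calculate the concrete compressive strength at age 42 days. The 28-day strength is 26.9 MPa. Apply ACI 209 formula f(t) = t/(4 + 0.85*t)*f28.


f(42) = 42 / (4 + 0.85 * 42) * 26.9
= 42 / 39.7 * 26.9
= 28.46 MPa

28.46


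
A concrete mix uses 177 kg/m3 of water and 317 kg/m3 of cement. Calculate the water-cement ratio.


w/c = water / cement
w/c = 177 / 317 = 0.558

0.558


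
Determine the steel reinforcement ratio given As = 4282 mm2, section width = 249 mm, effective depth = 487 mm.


rho = As / (b * d)
= 4282 / (249 * 487)
= 0.0353

0.0353


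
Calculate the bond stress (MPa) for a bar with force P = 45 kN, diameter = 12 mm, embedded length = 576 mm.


u = P / (pi * db * ld)
= 45 * 1000 / (pi * 12 * 576)
= 2.072 MPa

2.072


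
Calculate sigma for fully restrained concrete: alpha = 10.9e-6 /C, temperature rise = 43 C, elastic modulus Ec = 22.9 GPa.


sigma = alpha * dT * Ec
= 10.9e-6 * 43 * 22.9 * 1000
= 10.733 MPa

10.733


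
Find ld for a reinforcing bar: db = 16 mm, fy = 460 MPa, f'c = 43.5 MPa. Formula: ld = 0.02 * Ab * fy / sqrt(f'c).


Ab = pi * 16^2 / 4 = 201.062 mm2
ld = 0.02 * 201.062 * 460 / sqrt(43.5)
= 280.5 mm

280.5


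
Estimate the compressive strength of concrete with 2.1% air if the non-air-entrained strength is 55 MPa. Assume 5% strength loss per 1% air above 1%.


Strength loss = (2.1 - 1) * 5 = 5.5%
f'c = 55 * (1 - 5.5/100)
= 51.97 MPa

51.97


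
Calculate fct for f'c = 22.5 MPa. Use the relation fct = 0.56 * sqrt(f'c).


fct = 0.56 * sqrt(22.5)
= 0.56 * 4.743
= 2.656 MPa

2.656


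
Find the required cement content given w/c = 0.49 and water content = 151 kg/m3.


Cement = water / (w/c)
= 151 / 0.49
= 308.2 kg/m3

308.2


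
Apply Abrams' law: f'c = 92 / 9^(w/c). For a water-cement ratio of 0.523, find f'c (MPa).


f'c = 92 / 9^0.523
= 92 / 3.156
= 29.16 MPa

29.16


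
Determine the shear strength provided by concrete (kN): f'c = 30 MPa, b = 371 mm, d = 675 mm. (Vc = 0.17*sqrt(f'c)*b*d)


Vc = 0.17 * sqrt(30) * 371 * 675 / 1000
= 233.18 kN

233.18


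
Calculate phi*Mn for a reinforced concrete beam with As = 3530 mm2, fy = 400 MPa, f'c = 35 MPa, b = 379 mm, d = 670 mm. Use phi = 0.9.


a = As * fy / (0.85 * f'c * b)
= 3530 * 400 / (0.85 * 35 * 379)
= 125.23 mm
Mn = As * fy * (d - a/2) / 10^6
= 857.6276 kN-m
phi*Mn = 0.9 * 857.6276 = 771.86 kN-m

771.86


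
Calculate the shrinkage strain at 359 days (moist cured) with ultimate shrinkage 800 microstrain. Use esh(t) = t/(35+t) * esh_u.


esh(359) = 359 / (35 + 359) * 800
= 359 / 394 * 800
= 728.9 microstrain

728.9


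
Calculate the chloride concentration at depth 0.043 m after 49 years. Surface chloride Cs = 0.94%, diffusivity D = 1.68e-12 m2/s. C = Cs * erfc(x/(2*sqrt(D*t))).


t_seconds = 49 * 365.25 * 24 * 3600 = 1546322400.0 s
arg = 0.043 / (2 * sqrt(1.68e-12 * 1546322400.0))
= 0.4218
erfc(0.4218) = 0.5508
C = 0.94 * 0.5508 = 0.5178%

0.5178


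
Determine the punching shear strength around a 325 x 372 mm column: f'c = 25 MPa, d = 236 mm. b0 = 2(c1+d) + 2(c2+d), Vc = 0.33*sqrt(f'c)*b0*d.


b0 = 2*(325 + 236) + 2*(372 + 236) = 2338 mm
Vc = 0.33 * sqrt(25) * 2338 * 236 / 1000
= 910.42 kN

910.42


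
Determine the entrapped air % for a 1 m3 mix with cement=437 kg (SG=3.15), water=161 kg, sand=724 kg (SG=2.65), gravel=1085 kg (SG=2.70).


Vol cement = 437 / (3.15 * 1000) = 0.13873 m3
Vol water = 161 / 1000 = 0.161 m3
Vol sand = 724 / (2.65 * 1000) = 0.273208 m3
Vol gravel = 1085 / (2.70 * 1000) = 0.401852 m3
Total solid + water volume = 0.97479 m3
Air = (1 - 0.97479) * 100 = 2.52%

2.52
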